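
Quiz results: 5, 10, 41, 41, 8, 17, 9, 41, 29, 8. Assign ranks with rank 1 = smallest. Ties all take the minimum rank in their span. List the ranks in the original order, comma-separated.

Sorted (ascending): 5, 8, 8, 9, 10, 17, 29, 41, 41, 41
The 2 values of 8 occupy positions 2–3 → each gets rank 2.
The 3 values of 41 occupy positions 8–10 → each gets rank 8.

1, 5, 8, 8, 2, 6, 4, 8, 7, 2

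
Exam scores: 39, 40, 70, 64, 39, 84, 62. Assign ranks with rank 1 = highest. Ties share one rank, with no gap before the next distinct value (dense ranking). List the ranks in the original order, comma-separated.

Sorted (descending): 84, 70, 64, 62, 40, 39, 39
The 2 values of 39 share dense rank 6.
Remaining distinct values take the next consecutive integers.

6, 5, 2, 3, 6, 1, 4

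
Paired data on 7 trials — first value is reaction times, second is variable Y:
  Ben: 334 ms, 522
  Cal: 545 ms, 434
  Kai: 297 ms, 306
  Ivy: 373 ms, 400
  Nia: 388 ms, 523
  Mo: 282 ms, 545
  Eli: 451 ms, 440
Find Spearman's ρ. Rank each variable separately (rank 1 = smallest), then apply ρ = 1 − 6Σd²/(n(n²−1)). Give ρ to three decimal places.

Ranks of variable 1: 3, 7, 2, 4, 5, 1, 6
Ranks of variable 2: 5, 3, 1, 2, 6, 7, 4
d = r₁ − r₂: -2, 4, 1, 2, -1, -6, 2
d²: 4, 16, 1, 4, 1, 36, 4; Σd² = 66
ρ = 1 − 6·66/(7·48) = 1 − 396/336 = -0.179

-0.179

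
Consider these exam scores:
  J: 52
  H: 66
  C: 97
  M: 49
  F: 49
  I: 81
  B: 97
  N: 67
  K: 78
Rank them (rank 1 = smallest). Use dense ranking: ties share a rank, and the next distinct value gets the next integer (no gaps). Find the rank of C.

Sorted (ascending): 49, 49, 52, 66, 67, 78, 81, 97, 97
The 2 values of 49 share dense rank 1.
The 2 values of 97 share dense rank 7.
Remaining distinct values take the next consecutive integers.
C has value 97 → rank 7.

7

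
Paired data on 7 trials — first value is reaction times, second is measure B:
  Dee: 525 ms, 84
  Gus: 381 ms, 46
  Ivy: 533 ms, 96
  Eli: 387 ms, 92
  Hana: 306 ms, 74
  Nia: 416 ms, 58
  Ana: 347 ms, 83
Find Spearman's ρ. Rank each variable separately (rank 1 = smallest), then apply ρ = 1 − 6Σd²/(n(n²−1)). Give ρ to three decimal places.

0.536

Ranks of variable 1: 6, 3, 7, 4, 1, 5, 2
Ranks of variable 2: 5, 1, 7, 6, 3, 2, 4
d = r₁ − r₂: 1, 2, 0, -2, -2, 3, -2
d²: 1, 4, 0, 4, 4, 9, 4; Σd² = 26
ρ = 1 − 6·26/(7·48) = 1 − 156/336 = 0.536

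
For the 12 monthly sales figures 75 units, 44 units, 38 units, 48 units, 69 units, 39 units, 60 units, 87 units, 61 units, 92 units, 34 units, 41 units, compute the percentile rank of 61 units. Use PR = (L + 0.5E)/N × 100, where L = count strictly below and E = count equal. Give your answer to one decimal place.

62.5

N = 12.
Strictly below 61: 7. Equal to 61: 1.
PR = (7 + 0.5·1)/12 × 100 = 62.5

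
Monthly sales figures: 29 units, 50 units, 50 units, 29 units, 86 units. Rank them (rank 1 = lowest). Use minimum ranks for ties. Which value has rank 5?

Sorted (ascending): 29, 29, 50, 50, 86
The 2 values of 29 occupy positions 1–2 → each gets rank 1.
The 2 values of 50 occupy positions 3–4 → each gets rank 3.
Rank 5 → value 86.

86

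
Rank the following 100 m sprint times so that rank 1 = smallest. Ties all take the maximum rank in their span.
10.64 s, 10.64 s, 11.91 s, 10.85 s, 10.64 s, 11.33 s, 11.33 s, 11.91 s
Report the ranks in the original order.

Sorted (ascending): 10.64, 10.64, 10.64, 10.85, 11.33, 11.33, 11.91, 11.91
The 3 values of 10.64 occupy positions 1–3 → each gets rank 3.
The 2 values of 11.33 occupy positions 5–6 → each gets rank 6.
The 2 values of 11.91 occupy positions 7–8 → each gets rank 8.

3, 3, 8, 4, 3, 6, 6, 8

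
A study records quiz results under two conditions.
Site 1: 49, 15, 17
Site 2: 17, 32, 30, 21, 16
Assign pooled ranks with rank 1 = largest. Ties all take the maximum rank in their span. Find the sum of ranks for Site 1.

Sorted (descending): 49, 32, 30, 21, 17, 17, 16, 15
The 2 values of 17 occupy positions 5–6 → each gets rank 6.
Site 1 values → pooled ranks: 49→1, 15→8, 17→6
Rank sum = 1 + 8 + 6 = 15

15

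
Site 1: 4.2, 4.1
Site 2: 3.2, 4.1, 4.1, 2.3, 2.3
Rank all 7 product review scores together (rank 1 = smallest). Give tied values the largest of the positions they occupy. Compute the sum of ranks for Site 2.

19

Sorted (ascending): 2.3, 2.3, 3.2, 4.1, 4.1, 4.1, 4.2
The 2 values of 2.3 occupy positions 1–2 → each gets rank 2.
The 3 values of 4.1 occupy positions 4–6 → each gets rank 6.
Site 2 values → pooled ranks: 3.2→3, 4.1→6, 4.1→6, 2.3→2, 2.3→2
Rank sum = 3 + 6 + 6 + 2 + 2 = 19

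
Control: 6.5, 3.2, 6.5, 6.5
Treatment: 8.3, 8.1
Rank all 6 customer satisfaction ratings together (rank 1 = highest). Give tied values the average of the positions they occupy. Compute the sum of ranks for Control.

18

Sorted (descending): 8.3, 8.1, 6.5, 6.5, 6.5, 3.2
The 3 values of 6.5 occupy positions 3–5 → average rank 4.
Control values → pooled ranks: 6.5→4, 3.2→6, 6.5→4, 6.5→4
Rank sum = 4 + 6 + 4 + 4 = 18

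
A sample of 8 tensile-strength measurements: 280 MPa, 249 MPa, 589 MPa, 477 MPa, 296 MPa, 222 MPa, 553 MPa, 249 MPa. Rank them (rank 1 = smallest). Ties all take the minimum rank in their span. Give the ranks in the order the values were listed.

4, 2, 8, 6, 5, 1, 7, 2

Sorted (ascending): 222, 249, 249, 280, 296, 477, 553, 589
The 2 values of 249 occupy positions 2–3 → each gets rank 2.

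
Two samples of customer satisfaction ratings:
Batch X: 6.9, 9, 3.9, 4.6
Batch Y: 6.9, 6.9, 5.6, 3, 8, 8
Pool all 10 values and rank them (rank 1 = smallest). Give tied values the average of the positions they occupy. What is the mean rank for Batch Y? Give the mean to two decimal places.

Sorted (ascending): 3, 3.9, 4.6, 5.6, 6.9, 6.9, 6.9, 8, 8, 9
The 3 values of 6.9 occupy positions 5–7 → average rank 6.
The 2 values of 8 occupy positions 8–9 → average rank (8+9)/2 = 8.5.
Batch Y values → pooled ranks: 6.9→6, 6.9→6, 5.6→4, 3→1, 8→8.5, 8→8.5
Mean rank = (6 + 6 + 4 + 1 + 8.5 + 8.5) / 6 = 5.67

5.67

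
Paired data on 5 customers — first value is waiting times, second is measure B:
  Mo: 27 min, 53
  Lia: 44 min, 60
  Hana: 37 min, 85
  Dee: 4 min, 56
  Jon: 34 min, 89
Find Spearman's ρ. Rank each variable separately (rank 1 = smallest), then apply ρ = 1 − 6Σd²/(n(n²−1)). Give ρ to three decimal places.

0.500

Ranks of variable 1: 2, 5, 4, 1, 3
Ranks of variable 2: 1, 3, 4, 2, 5
d = r₁ − r₂: 1, 2, 0, -1, -2
d²: 1, 4, 0, 1, 4; Σd² = 10
ρ = 1 − 6·10/(5·24) = 1 − 60/120 = 0.500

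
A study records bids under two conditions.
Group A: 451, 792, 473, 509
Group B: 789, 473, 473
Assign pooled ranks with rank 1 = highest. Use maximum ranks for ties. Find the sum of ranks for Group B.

Sorted (descending): 792, 789, 509, 473, 473, 473, 451
The 3 values of 473 occupy positions 4–6 → each gets rank 6.
Group B values → pooled ranks: 789→2, 473→6, 473→6
Rank sum = 2 + 6 + 6 = 14

14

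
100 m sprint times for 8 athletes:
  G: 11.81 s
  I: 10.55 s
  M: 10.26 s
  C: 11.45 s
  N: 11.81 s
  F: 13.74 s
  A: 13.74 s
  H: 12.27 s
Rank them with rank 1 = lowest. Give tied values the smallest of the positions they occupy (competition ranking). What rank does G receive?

Sorted (ascending): 10.26, 10.55, 11.45, 11.81, 11.81, 12.27, 13.74, 13.74
The 2 values of 11.81 occupy positions 4–5 → each gets rank 4.
The 2 values of 13.74 occupy positions 7–8 → each gets rank 7.
G has value 11.81 s → rank 4.

4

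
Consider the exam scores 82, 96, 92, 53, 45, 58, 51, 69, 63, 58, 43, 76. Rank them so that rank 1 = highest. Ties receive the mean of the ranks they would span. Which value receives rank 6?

Sorted (descending): 96, 92, 82, 76, 69, 63, 58, 58, 53, 51, 45, 43
The 2 values of 58 occupy positions 7–8 → average rank (7+8)/2 = 7.5.
Rank 6 → value 63.

63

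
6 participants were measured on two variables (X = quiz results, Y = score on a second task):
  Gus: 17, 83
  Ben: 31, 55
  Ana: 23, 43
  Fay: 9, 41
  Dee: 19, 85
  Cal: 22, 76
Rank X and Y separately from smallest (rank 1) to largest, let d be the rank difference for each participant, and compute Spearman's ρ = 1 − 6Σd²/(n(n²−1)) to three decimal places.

Ranks of variable 1: 2, 6, 5, 1, 3, 4
Ranks of variable 2: 5, 3, 2, 1, 6, 4
d = r₁ − r₂: -3, 3, 3, 0, -3, 0
d²: 9, 9, 9, 0, 9, 0; Σd² = 36
ρ = 1 − 6·36/(6·35) = 1 − 216/210 = -0.029

-0.029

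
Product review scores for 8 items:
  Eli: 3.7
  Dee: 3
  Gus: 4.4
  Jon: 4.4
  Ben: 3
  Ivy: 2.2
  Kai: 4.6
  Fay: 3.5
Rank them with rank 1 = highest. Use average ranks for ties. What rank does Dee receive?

Sorted (descending): 4.6, 4.4, 4.4, 3.7, 3.5, 3, 3, 2.2
The 2 values of 4.4 occupy positions 2–3 → average rank (2+3)/2 = 2.5.
The 2 values of 3 occupy positions 6–7 → average rank (6+7)/2 = 6.5.
Dee has value 3 → rank 6.5.

6.5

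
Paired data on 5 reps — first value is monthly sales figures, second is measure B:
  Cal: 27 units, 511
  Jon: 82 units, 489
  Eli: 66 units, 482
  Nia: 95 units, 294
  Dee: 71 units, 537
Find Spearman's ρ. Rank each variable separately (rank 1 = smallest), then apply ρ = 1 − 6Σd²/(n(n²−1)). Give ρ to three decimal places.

Ranks of variable 1: 1, 4, 2, 5, 3
Ranks of variable 2: 4, 3, 2, 1, 5
d = r₁ − r₂: -3, 1, 0, 4, -2
d²: 9, 1, 0, 16, 4; Σd² = 30
ρ = 1 − 6·30/(5·24) = 1 − 180/120 = -0.500

-0.500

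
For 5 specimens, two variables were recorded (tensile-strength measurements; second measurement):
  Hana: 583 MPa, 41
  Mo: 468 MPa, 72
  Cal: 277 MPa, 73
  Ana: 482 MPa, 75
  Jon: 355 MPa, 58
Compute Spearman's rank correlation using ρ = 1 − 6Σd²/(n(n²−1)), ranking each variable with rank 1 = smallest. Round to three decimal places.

Ranks of variable 1: 5, 3, 1, 4, 2
Ranks of variable 2: 1, 3, 4, 5, 2
d = r₁ − r₂: 4, 0, -3, -1, 0
d²: 16, 0, 9, 1, 0; Σd² = 26
ρ = 1 − 6·26/(5·24) = 1 − 156/120 = -0.300

-0.300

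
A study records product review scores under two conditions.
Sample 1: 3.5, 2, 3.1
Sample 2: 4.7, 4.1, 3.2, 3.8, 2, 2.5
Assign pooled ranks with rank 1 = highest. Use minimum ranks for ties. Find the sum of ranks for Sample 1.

18

Sorted (descending): 4.7, 4.1, 3.8, 3.5, 3.2, 3.1, 2.5, 2, 2
The 2 values of 2 occupy positions 8–9 → each gets rank 8.
Sample 1 values → pooled ranks: 3.5→4, 2→8, 3.1→6
Rank sum = 4 + 8 + 6 = 18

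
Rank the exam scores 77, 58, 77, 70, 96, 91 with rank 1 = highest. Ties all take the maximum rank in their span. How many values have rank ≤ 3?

Sorted (descending): 96, 91, 77, 77, 70, 58
The 2 values of 77 occupy positions 3–4 → each gets rank 4.
Ranks ≤ 3: {1, 2} → 2 values.

2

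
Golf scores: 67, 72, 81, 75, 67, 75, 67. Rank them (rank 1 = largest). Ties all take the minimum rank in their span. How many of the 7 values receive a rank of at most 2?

Sorted (descending): 81, 75, 75, 72, 67, 67, 67
The 2 values of 75 occupy positions 2–3 → each gets rank 2.
The 3 values of 67 occupy positions 5–7 → each gets rank 5.
Ranks ≤ 2: {1, 2, 2} → 3 values.

3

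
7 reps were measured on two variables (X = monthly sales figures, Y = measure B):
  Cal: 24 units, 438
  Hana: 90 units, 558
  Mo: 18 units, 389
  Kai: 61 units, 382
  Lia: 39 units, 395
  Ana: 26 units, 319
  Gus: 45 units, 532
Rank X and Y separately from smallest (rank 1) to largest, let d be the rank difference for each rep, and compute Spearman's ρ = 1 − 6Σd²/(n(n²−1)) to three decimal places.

Ranks of variable 1: 2, 7, 1, 6, 4, 3, 5
Ranks of variable 2: 5, 7, 3, 2, 4, 1, 6
d = r₁ − r₂: -3, 0, -2, 4, 0, 2, -1
d²: 9, 0, 4, 16, 0, 4, 1; Σd² = 34
ρ = 1 − 6·34/(7·48) = 1 − 204/336 = 0.393

0.393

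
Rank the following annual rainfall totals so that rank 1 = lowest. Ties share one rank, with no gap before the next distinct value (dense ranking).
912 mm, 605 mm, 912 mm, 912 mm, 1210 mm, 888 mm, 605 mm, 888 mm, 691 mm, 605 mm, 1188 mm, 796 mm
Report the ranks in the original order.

Sorted (ascending): 605, 605, 605, 691, 796, 888, 888, 912, 912, 912, 1188, 1210
The 3 values of 605 share dense rank 1.
The 2 values of 888 share dense rank 4.
The 3 values of 912 share dense rank 5.
Remaining distinct values take the next consecutive integers.

5, 1, 5, 5, 7, 4, 1, 4, 2, 1, 6, 3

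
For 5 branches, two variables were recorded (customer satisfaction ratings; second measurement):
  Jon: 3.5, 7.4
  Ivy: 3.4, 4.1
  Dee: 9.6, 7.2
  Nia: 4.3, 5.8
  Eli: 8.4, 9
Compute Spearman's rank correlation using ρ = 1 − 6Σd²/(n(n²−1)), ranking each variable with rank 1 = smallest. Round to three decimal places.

0.500

Ranks of variable 1: 2, 1, 5, 3, 4
Ranks of variable 2: 4, 1, 3, 2, 5
d = r₁ − r₂: -2, 0, 2, 1, -1
d²: 4, 0, 4, 1, 1; Σd² = 10
ρ = 1 − 6·10/(5·24) = 1 − 60/120 = 0.500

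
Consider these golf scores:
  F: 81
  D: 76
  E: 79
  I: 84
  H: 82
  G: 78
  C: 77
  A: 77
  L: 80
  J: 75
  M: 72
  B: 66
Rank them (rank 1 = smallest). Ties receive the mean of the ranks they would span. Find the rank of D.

4

Sorted (ascending): 66, 72, 75, 76, 77, 77, 78, 79, 80, 81, 82, 84
The 2 values of 77 occupy positions 5–6 → average rank (5+6)/2 = 5.5.
D has value 76 → rank 4.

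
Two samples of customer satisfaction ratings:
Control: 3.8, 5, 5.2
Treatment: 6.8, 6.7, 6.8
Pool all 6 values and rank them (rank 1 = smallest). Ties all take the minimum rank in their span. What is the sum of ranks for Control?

Sorted (ascending): 3.8, 5, 5.2, 6.7, 6.8, 6.8
The 2 values of 6.8 occupy positions 5–6 → each gets rank 5.
Control values → pooled ranks: 3.8→1, 5→2, 5.2→3
Rank sum = 1 + 2 + 3 = 6

6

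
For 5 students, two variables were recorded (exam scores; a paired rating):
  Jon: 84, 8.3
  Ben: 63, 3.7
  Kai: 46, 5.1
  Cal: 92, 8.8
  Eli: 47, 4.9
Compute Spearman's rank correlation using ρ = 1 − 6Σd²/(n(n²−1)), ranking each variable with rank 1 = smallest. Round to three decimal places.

0.600

Ranks of variable 1: 4, 3, 1, 5, 2
Ranks of variable 2: 4, 1, 3, 5, 2
d = r₁ − r₂: 0, 2, -2, 0, 0
d²: 0, 4, 4, 0, 0; Σd² = 8
ρ = 1 − 6·8/(5·24) = 1 − 48/120 = 0.600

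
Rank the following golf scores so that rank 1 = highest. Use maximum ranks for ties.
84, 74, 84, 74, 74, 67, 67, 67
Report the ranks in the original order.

2, 5, 2, 5, 5, 8, 8, 8

Sorted (descending): 84, 84, 74, 74, 74, 67, 67, 67
The 2 values of 84 occupy positions 1–2 → each gets rank 2.
The 3 values of 74 occupy positions 3–5 → each gets rank 5.
The 3 values of 67 occupy positions 6–8 → each gets rank 8.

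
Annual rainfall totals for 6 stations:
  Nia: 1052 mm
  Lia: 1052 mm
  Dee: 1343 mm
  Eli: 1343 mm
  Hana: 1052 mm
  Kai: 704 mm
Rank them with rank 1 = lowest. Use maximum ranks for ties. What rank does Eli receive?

6

Sorted (ascending): 704, 1052, 1052, 1052, 1343, 1343
The 3 values of 1052 occupy positions 2–4 → each gets rank 4.
The 2 values of 1343 occupy positions 5–6 → each gets rank 6.
Eli has value 1343 mm → rank 6.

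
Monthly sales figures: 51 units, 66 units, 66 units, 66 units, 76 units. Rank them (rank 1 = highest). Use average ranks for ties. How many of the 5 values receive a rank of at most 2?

1

Sorted (descending): 76, 66, 66, 66, 51
The 3 values of 66 occupy positions 2–4 → average rank 3.
Ranks ≤ 2: {1} → 1 value.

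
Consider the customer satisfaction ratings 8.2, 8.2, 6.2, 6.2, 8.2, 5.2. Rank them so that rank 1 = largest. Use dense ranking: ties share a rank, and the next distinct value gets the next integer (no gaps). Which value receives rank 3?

5.2

Sorted (descending): 8.2, 8.2, 8.2, 6.2, 6.2, 5.2
The 3 values of 8.2 share dense rank 1.
The 2 values of 6.2 share dense rank 2.
Remaining distinct values take the next consecutive integers.
Rank 3 → value 5.2.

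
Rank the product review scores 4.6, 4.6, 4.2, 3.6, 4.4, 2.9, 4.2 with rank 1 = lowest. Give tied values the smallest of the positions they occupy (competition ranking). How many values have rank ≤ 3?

4

Sorted (ascending): 2.9, 3.6, 4.2, 4.2, 4.4, 4.6, 4.6
The 2 values of 4.2 occupy positions 3–4 → each gets rank 3.
The 2 values of 4.6 occupy positions 6–7 → each gets rank 6.
Ranks ≤ 3: {1, 2, 3, 3} → 4 values.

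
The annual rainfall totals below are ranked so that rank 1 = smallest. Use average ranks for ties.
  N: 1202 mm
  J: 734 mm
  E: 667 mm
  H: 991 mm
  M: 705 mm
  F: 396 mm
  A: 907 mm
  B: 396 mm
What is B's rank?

Sorted (ascending): 396, 396, 667, 705, 734, 907, 991, 1202
The 2 values of 396 occupy positions 1–2 → average rank (1+2)/2 = 1.5.
B has value 396 mm → rank 1.5.

1.5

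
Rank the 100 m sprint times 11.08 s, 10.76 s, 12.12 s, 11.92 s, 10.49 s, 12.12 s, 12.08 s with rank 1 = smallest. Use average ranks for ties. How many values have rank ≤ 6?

5

Sorted (ascending): 10.49, 10.76, 11.08, 11.92, 12.08, 12.12, 12.12
The 2 values of 12.12 occupy positions 6–7 → average rank (6+7)/2 = 6.5.
Ranks ≤ 6: {1, 2, 3, 4, 5} → 5 values.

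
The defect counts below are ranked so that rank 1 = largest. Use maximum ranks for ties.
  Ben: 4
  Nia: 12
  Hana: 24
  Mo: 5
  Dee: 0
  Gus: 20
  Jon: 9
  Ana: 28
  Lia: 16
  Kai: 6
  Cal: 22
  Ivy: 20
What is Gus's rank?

Sorted (descending): 28, 24, 22, 20, 20, 16, 12, 9, 6, 5, 4, 0
The 2 values of 20 occupy positions 4–5 → each gets rank 5.
Gus has value 20 → rank 5.

5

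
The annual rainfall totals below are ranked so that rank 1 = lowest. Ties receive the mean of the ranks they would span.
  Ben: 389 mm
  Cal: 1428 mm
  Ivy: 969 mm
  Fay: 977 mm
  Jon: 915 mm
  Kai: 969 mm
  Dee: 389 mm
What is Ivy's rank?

4.5

Sorted (ascending): 389, 389, 915, 969, 969, 977, 1428
The 2 values of 389 occupy positions 1–2 → average rank (1+2)/2 = 1.5.
The 2 values of 969 occupy positions 4–5 → average rank (4+5)/2 = 4.5.
Ivy has value 969 mm → rank 4.5.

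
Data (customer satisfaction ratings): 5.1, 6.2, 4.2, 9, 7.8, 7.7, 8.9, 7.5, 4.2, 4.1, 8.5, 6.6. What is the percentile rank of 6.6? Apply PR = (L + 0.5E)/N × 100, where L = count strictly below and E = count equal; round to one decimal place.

N = 12.
Strictly below 6.6: 5. Equal to 6.6: 1.
PR = (5 + 0.5·1)/12 × 100 = 45.8

45.8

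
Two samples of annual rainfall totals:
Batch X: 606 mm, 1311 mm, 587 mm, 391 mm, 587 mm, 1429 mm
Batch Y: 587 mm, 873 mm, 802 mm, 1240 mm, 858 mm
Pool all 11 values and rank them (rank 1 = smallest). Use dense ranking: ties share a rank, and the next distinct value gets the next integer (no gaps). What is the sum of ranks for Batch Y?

Sorted (ascending): 391, 587, 587, 587, 606, 802, 858, 873, 1240, 1311, 1429
The 3 values of 587 share dense rank 2.
Remaining distinct values take the next consecutive integers.
Batch Y values → pooled ranks: 587→2, 873→6, 802→4, 1240→7, 858→5
Rank sum = 2 + 6 + 4 + 7 + 5 = 24

24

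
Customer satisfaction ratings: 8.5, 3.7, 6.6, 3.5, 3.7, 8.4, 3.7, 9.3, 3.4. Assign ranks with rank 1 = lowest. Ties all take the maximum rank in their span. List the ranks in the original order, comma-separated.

8, 5, 6, 2, 5, 7, 5, 9, 1

Sorted (ascending): 3.4, 3.5, 3.7, 3.7, 3.7, 6.6, 8.4, 8.5, 9.3
The 3 values of 3.7 occupy positions 3–5 → each gets rank 5.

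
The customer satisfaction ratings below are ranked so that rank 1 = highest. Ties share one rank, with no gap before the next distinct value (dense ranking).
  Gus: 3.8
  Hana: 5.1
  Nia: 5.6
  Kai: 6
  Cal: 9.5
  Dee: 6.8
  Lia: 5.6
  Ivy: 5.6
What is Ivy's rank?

Sorted (descending): 9.5, 6.8, 6, 5.6, 5.6, 5.6, 5.1, 3.8
The 3 values of 5.6 share dense rank 4.
Remaining distinct values take the next consecutive integers.
Ivy has value 5.6 → rank 4.

4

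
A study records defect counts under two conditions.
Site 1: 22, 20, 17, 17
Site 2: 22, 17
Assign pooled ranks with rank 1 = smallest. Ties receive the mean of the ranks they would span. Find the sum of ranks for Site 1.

Sorted (ascending): 17, 17, 17, 20, 22, 22
The 3 values of 17 occupy positions 1–3 → average rank 2.
The 2 values of 22 occupy positions 5–6 → average rank (5+6)/2 = 5.5.
Site 1 values → pooled ranks: 22→5.5, 20→4, 17→2, 17→2
Rank sum = 5.5 + 4 + 2 + 2 = 13.5

13.5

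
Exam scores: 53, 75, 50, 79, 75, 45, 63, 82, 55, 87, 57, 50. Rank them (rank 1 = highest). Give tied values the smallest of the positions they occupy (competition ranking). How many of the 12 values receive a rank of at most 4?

Sorted (descending): 87, 82, 79, 75, 75, 63, 57, 55, 53, 50, 50, 45
The 2 values of 75 occupy positions 4–5 → each gets rank 4.
The 2 values of 50 occupy positions 10–11 → each gets rank 10.
Ranks ≤ 4: {1, 2, 3, 4, 4} → 5 values.

5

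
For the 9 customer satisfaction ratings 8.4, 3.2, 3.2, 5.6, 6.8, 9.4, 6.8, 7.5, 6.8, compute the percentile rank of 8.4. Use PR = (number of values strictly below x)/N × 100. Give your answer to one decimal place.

77.8

N = 9.
Strictly below 8.4: 7. Equal to 8.4: 1.
PR = 7/9 × 100 = 77.8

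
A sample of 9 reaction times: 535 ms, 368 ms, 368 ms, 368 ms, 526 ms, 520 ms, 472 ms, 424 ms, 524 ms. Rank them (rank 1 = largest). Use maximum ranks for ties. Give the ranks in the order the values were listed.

1, 9, 9, 9, 2, 4, 5, 6, 3

Sorted (descending): 535, 526, 524, 520, 472, 424, 368, 368, 368
The 3 values of 368 occupy positions 7–9 → each gets rank 9.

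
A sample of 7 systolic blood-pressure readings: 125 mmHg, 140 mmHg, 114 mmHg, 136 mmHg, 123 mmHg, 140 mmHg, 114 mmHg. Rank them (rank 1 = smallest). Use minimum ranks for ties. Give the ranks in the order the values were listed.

Sorted (ascending): 114, 114, 123, 125, 136, 140, 140
The 2 values of 114 occupy positions 1–2 → each gets rank 1.
The 2 values of 140 occupy positions 6–7 → each gets rank 6.

4, 6, 1, 5, 3, 6, 1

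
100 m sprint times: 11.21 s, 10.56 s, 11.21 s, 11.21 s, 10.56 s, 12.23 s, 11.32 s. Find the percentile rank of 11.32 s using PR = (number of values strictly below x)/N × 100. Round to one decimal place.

71.4

N = 7.
Strictly below 11.32: 5. Equal to 11.32: 1.
PR = 5/7 × 100 = 71.4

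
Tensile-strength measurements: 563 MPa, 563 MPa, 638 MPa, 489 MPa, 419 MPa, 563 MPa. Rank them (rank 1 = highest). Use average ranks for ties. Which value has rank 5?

Sorted (descending): 638, 563, 563, 563, 489, 419
The 3 values of 563 occupy positions 2–4 → average rank 3.
Rank 5 → value 489.

489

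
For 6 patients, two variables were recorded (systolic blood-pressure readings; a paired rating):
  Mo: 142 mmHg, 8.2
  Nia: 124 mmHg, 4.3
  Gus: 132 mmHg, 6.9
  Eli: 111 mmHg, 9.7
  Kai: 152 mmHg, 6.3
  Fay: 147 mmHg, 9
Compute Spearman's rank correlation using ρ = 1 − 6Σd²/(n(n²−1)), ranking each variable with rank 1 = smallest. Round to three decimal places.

-0.200

Ranks of variable 1: 4, 2, 3, 1, 6, 5
Ranks of variable 2: 4, 1, 3, 6, 2, 5
d = r₁ − r₂: 0, 1, 0, -5, 4, 0
d²: 0, 1, 0, 25, 16, 0; Σd² = 42
ρ = 1 − 6·42/(6·35) = 1 − 252/210 = -0.200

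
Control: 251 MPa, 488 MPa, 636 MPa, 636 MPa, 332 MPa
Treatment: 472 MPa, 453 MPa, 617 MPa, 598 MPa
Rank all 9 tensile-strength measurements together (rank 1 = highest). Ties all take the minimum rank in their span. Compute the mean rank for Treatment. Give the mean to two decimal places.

5.00

Sorted (descending): 636, 636, 617, 598, 488, 472, 453, 332, 251
The 2 values of 636 occupy positions 1–2 → each gets rank 1.
Treatment values → pooled ranks: 472→6, 453→7, 617→3, 598→4
Mean rank = (6 + 7 + 3 + 4) / 4 = 5.00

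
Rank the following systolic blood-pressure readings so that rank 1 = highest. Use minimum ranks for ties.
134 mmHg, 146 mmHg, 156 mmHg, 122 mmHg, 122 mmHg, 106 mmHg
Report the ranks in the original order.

3, 2, 1, 4, 4, 6

Sorted (descending): 156, 146, 134, 122, 122, 106
The 2 values of 122 occupy positions 4–5 → each gets rank 4.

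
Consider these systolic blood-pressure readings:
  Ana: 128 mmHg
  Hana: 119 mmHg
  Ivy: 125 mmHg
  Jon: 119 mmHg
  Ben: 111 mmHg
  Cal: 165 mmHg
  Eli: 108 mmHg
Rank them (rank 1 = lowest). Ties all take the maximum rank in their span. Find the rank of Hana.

Sorted (ascending): 108, 111, 119, 119, 125, 128, 165
The 2 values of 119 occupy positions 3–4 → each gets rank 4.
Hana has value 119 mmHg → rank 4.

4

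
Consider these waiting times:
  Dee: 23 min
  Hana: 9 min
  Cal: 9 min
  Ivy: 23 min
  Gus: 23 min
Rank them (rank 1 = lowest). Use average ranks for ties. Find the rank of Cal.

Sorted (ascending): 9, 9, 23, 23, 23
The 2 values of 9 occupy positions 1–2 → average rank (1+2)/2 = 1.5.
The 3 values of 23 occupy positions 3–5 → average rank 4.
Cal has value 9 min → rank 1.5.

1.5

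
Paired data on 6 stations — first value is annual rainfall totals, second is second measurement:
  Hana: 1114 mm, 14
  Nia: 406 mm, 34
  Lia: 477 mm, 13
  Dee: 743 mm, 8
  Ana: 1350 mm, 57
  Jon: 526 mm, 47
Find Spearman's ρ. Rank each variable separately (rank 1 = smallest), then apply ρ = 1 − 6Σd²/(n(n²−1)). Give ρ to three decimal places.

0.257

Ranks of variable 1: 5, 1, 2, 4, 6, 3
Ranks of variable 2: 3, 4, 2, 1, 6, 5
d = r₁ − r₂: 2, -3, 0, 3, 0, -2
d²: 4, 9, 0, 9, 0, 4; Σd² = 26
ρ = 1 − 6·26/(6·35) = 1 − 156/210 = 0.257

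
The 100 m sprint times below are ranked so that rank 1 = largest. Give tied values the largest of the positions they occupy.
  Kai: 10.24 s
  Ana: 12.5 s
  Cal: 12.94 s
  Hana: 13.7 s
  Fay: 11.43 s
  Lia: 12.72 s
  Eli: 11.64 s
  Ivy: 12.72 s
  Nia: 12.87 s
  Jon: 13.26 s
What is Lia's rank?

Sorted (descending): 13.7, 13.26, 12.94, 12.87, 12.72, 12.72, 12.5, 11.64, 11.43, 10.24
The 2 values of 12.72 occupy positions 5–6 → each gets rank 6.
Lia has value 12.72 s → rank 6.

6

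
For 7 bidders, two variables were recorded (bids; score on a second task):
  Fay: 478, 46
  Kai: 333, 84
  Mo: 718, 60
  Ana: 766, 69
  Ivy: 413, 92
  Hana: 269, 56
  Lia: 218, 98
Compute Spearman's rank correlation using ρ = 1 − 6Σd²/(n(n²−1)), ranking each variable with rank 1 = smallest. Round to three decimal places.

-0.393

Ranks of variable 1: 5, 3, 6, 7, 4, 2, 1
Ranks of variable 2: 1, 5, 3, 4, 6, 2, 7
d = r₁ − r₂: 4, -2, 3, 3, -2, 0, -6
d²: 16, 4, 9, 9, 4, 0, 36; Σd² = 78
ρ = 1 − 6·78/(7·48) = 1 − 468/336 = -0.393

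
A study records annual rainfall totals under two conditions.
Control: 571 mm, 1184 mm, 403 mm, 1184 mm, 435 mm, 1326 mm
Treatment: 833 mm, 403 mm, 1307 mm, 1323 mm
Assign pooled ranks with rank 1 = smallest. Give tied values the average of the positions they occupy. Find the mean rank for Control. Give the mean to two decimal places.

5.25

Sorted (ascending): 403, 403, 435, 571, 833, 1184, 1184, 1307, 1323, 1326
The 2 values of 403 occupy positions 1–2 → average rank (1+2)/2 = 1.5.
The 2 values of 1184 occupy positions 6–7 → average rank (6+7)/2 = 6.5.
Control values → pooled ranks: 571→4, 1184→6.5, 403→1.5, 1184→6.5, 435→3, 1326→10
Mean rank = (4 + 6.5 + 1.5 + 6.5 + 3 + 10) / 6 = 5.25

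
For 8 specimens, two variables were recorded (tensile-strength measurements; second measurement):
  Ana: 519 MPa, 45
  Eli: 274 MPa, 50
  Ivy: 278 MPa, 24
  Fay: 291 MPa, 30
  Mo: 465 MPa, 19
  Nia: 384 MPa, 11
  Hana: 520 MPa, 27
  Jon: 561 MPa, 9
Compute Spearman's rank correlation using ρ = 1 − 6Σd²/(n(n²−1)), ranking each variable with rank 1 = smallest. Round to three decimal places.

Ranks of variable 1: 6, 1, 2, 3, 5, 4, 7, 8
Ranks of variable 2: 7, 8, 4, 6, 3, 2, 5, 1
d = r₁ − r₂: -1, -7, -2, -3, 2, 2, 2, 7
d²: 1, 49, 4, 9, 4, 4, 4, 49; Σd² = 124
ρ = 1 − 6·124/(8·63) = 1 − 744/504 = -0.476

-0.476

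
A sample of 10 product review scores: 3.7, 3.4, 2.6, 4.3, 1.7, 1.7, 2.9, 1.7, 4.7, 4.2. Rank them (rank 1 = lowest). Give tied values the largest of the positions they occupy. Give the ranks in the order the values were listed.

Sorted (ascending): 1.7, 1.7, 1.7, 2.6, 2.9, 3.4, 3.7, 4.2, 4.3, 4.7
The 3 values of 1.7 occupy positions 1–3 → each gets rank 3.

7, 6, 4, 9, 3, 3, 5, 3, 10, 8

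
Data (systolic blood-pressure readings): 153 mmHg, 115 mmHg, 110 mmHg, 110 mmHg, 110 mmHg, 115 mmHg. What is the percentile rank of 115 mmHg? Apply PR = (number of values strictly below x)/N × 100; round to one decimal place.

N = 6.
Strictly below 115: 3. Equal to 115: 2.
PR = 3/6 × 100 = 50.0

50.0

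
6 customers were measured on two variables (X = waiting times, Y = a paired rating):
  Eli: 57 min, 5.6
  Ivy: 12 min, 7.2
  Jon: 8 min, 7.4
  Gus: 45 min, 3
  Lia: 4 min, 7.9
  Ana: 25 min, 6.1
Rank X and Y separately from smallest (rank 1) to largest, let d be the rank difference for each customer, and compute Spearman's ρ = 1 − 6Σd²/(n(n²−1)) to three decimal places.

-0.943

Ranks of variable 1: 6, 3, 2, 5, 1, 4
Ranks of variable 2: 2, 4, 5, 1, 6, 3
d = r₁ − r₂: 4, -1, -3, 4, -5, 1
d²: 16, 1, 9, 16, 25, 1; Σd² = 68
ρ = 1 − 6·68/(6·35) = 1 − 408/210 = -0.943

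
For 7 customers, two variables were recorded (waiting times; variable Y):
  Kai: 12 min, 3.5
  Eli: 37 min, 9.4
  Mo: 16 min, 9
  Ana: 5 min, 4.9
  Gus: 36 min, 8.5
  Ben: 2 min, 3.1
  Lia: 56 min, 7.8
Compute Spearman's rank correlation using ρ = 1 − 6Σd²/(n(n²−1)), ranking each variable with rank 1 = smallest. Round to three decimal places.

Ranks of variable 1: 3, 6, 4, 2, 5, 1, 7
Ranks of variable 2: 2, 7, 6, 3, 5, 1, 4
d = r₁ − r₂: 1, -1, -2, -1, 0, 0, 3
d²: 1, 1, 4, 1, 0, 0, 9; Σd² = 16
ρ = 1 − 6·16/(7·48) = 1 − 96/336 = 0.714

0.714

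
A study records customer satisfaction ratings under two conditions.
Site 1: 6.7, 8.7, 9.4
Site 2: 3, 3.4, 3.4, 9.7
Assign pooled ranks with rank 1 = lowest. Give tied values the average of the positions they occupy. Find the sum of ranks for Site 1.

15

Sorted (ascending): 3, 3.4, 3.4, 6.7, 8.7, 9.4, 9.7
The 2 values of 3.4 occupy positions 2–3 → average rank (2+3)/2 = 2.5.
Site 1 values → pooled ranks: 6.7→4, 8.7→5, 9.4→6
Rank sum = 4 + 5 + 6 = 15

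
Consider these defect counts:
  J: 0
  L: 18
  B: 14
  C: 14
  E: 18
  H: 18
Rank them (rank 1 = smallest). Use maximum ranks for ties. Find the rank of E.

6

Sorted (ascending): 0, 14, 14, 18, 18, 18
The 2 values of 14 occupy positions 2–3 → each gets rank 3.
The 3 values of 18 occupy positions 4–6 → each gets rank 6.
E has value 18 → rank 6.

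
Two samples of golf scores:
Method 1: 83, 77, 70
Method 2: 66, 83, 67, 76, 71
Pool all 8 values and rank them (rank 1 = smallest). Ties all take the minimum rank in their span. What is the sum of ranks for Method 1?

Sorted (ascending): 66, 67, 70, 71, 76, 77, 83, 83
The 2 values of 83 occupy positions 7–8 → each gets rank 7.
Method 1 values → pooled ranks: 83→7, 77→6, 70→3
Rank sum = 7 + 6 + 3 = 16

16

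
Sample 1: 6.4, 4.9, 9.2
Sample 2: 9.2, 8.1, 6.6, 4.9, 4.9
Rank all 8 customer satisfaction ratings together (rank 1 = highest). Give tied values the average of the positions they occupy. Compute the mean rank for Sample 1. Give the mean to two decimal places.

Sorted (descending): 9.2, 9.2, 8.1, 6.6, 6.4, 4.9, 4.9, 4.9
The 2 values of 9.2 occupy positions 1–2 → average rank (1+2)/2 = 1.5.
The 3 values of 4.9 occupy positions 6–8 → average rank 7.
Sample 1 values → pooled ranks: 6.4→5, 4.9→7, 9.2→1.5
Mean rank = (5 + 7 + 1.5) / 3 = 4.50

4.50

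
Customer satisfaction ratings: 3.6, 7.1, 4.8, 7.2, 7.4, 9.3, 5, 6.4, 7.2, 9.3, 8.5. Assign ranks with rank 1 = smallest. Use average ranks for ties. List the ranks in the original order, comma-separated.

Sorted (ascending): 3.6, 4.8, 5, 6.4, 7.1, 7.2, 7.2, 7.4, 8.5, 9.3, 9.3
The 2 values of 7.2 occupy positions 6–7 → average rank (6+7)/2 = 6.5.
The 2 values of 9.3 occupy positions 10–11 → average rank (10+11)/2 = 10.5.

1, 5, 2, 6.5, 8, 10.5, 3, 4, 6.5, 10.5, 9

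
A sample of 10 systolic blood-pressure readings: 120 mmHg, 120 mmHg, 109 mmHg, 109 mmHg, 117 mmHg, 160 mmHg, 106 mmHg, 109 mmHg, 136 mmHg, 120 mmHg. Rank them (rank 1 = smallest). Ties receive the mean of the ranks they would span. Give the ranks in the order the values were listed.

Sorted (ascending): 106, 109, 109, 109, 117, 120, 120, 120, 136, 160
The 3 values of 109 occupy positions 2–4 → average rank 3.
The 3 values of 120 occupy positions 6–8 → average rank 7.

7, 7, 3, 3, 5, 10, 1, 3, 9, 7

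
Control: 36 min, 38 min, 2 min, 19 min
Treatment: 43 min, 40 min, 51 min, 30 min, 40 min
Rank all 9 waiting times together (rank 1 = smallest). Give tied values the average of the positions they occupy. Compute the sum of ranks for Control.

Sorted (ascending): 2, 19, 30, 36, 38, 40, 40, 43, 51
The 2 values of 40 occupy positions 6–7 → average rank (6+7)/2 = 6.5.
Control values → pooled ranks: 36→4, 38→5, 2→1, 19→2
Rank sum = 4 + 5 + 1 + 2 = 12

12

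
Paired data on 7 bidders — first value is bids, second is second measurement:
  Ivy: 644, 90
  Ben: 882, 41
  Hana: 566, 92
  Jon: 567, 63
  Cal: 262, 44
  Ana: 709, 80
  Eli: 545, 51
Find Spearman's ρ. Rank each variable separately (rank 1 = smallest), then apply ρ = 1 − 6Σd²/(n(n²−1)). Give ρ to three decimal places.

Ranks of variable 1: 5, 7, 3, 4, 1, 6, 2
Ranks of variable 2: 6, 1, 7, 4, 2, 5, 3
d = r₁ − r₂: -1, 6, -4, 0, -1, 1, -1
d²: 1, 36, 16, 0, 1, 1, 1; Σd² = 56
ρ = 1 − 6·56/(7·48) = 1 − 336/336 = 0.000

0.000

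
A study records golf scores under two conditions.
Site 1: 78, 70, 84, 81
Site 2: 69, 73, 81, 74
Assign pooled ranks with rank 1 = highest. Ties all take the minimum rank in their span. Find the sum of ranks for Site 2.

Sorted (descending): 84, 81, 81, 78, 74, 73, 70, 69
The 2 values of 81 occupy positions 2–3 → each gets rank 2.
Site 2 values → pooled ranks: 69→8, 73→6, 81→2, 74→5
Rank sum = 8 + 6 + 2 + 5 = 21

21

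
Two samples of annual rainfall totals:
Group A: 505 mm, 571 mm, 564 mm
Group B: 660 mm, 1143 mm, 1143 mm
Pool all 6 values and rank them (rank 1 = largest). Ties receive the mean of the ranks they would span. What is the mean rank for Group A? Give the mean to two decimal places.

5.00

Sorted (descending): 1143, 1143, 660, 571, 564, 505
The 2 values of 1143 occupy positions 1–2 → average rank (1+2)/2 = 1.5.
Group A values → pooled ranks: 505→6, 571→4, 564→5
Mean rank = (6 + 4 + 5) / 3 = 5.00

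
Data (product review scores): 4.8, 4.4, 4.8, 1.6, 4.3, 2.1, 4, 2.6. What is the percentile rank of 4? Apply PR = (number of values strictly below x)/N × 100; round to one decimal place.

37.5

N = 8.
Strictly below 4: 3. Equal to 4: 1.
PR = 3/8 × 100 = 37.5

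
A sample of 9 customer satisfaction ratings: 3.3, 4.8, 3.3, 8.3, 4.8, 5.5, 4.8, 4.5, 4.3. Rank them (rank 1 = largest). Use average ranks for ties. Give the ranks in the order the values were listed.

8.5, 4, 8.5, 1, 4, 2, 4, 6, 7

Sorted (descending): 8.3, 5.5, 4.8, 4.8, 4.8, 4.5, 4.3, 3.3, 3.3
The 3 values of 4.8 occupy positions 3–5 → average rank 4.
The 2 values of 3.3 occupy positions 8–9 → average rank (8+9)/2 = 8.5.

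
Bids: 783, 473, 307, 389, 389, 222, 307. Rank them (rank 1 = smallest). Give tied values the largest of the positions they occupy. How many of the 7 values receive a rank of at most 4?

Sorted (ascending): 222, 307, 307, 389, 389, 473, 783
The 2 values of 307 occupy positions 2–3 → each gets rank 3.
The 2 values of 389 occupy positions 4–5 → each gets rank 5.
Ranks ≤ 4: {1, 3, 3} → 3 values.

3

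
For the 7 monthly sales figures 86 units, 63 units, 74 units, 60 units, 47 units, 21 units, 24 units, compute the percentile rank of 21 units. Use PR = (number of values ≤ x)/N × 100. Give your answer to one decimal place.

14.3

N = 7.
Strictly below 21: 0. Equal to 21: 1.
PR = 1/7 × 100 = 14.3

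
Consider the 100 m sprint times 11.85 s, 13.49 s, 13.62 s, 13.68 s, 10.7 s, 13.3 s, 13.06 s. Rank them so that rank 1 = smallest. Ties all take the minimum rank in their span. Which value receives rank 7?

13.68

Sorted (ascending): 10.7, 11.85, 13.06, 13.3, 13.49, 13.62, 13.68
No ties — each value takes its position as its rank.
Rank 7 → value 13.68.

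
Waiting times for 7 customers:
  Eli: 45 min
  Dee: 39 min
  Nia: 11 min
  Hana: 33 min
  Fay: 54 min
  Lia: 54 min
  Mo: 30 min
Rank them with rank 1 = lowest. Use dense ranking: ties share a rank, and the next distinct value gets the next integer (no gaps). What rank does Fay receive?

Sorted (ascending): 11, 30, 33, 39, 45, 54, 54
The 2 values of 54 share dense rank 6.
Remaining distinct values take the next consecutive integers.
Fay has value 54 min → rank 6.

6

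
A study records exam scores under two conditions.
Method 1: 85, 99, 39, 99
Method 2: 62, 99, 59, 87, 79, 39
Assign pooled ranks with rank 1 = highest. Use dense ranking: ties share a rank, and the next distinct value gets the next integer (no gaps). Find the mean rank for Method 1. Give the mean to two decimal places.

3.00

Sorted (descending): 99, 99, 99, 87, 85, 79, 62, 59, 39, 39
The 3 values of 99 share dense rank 1.
The 2 values of 39 share dense rank 7.
Remaining distinct values take the next consecutive integers.
Method 1 values → pooled ranks: 85→3, 99→1, 39→7, 99→1
Mean rank = (3 + 1 + 7 + 1) / 4 = 3.00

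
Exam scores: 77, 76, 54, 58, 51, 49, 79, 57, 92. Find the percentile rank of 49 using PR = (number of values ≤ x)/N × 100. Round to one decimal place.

11.1

N = 9.
Strictly below 49: 0. Equal to 49: 1.
PR = 1/9 × 100 = 11.1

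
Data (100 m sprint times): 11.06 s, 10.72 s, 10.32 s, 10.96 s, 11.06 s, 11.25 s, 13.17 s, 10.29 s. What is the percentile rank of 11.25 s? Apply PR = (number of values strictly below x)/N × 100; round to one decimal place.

75.0

N = 8.
Strictly below 11.25: 6. Equal to 11.25: 1.
PR = 6/8 × 100 = 75.0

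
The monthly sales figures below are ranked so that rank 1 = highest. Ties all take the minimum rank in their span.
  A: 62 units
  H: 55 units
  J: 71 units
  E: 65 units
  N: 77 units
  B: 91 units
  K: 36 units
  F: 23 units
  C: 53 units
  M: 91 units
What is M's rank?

Sorted (descending): 91, 91, 77, 71, 65, 62, 55, 53, 36, 23
The 2 values of 91 occupy positions 1–2 → each gets rank 1.
M has value 91 units → rank 1.

1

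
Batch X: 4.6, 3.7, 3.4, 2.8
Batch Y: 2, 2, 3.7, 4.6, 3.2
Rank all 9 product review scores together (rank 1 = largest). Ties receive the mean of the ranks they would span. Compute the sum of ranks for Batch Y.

Sorted (descending): 4.6, 4.6, 3.7, 3.7, 3.4, 3.2, 2.8, 2, 2
The 2 values of 4.6 occupy positions 1–2 → average rank (1+2)/2 = 1.5.
The 2 values of 3.7 occupy positions 3–4 → average rank (3+4)/2 = 3.5.
The 2 values of 2 occupy positions 8–9 → average rank (8+9)/2 = 8.5.
Batch Y values → pooled ranks: 2→8.5, 2→8.5, 3.7→3.5, 4.6→1.5, 3.2→6
Rank sum = 8.5 + 8.5 + 3.5 + 1.5 + 6 = 28

28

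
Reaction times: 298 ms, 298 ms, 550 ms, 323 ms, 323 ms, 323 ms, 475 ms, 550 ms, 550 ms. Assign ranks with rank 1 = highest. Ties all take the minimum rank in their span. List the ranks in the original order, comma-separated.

Sorted (descending): 550, 550, 550, 475, 323, 323, 323, 298, 298
The 3 values of 550 occupy positions 1–3 → each gets rank 1.
The 3 values of 323 occupy positions 5–7 → each gets rank 5.
The 2 values of 298 occupy positions 8–9 → each gets rank 8.

8, 8, 1, 5, 5, 5, 4, 1, 1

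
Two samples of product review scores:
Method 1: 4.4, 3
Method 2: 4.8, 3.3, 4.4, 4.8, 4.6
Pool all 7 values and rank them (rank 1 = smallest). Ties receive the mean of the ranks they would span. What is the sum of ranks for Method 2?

23.5

Sorted (ascending): 3, 3.3, 4.4, 4.4, 4.6, 4.8, 4.8
The 2 values of 4.4 occupy positions 3–4 → average rank (3+4)/2 = 3.5.
The 2 values of 4.8 occupy positions 6–7 → average rank (6+7)/2 = 6.5.
Method 2 values → pooled ranks: 4.8→6.5, 3.3→2, 4.4→3.5, 4.8→6.5, 4.6→5
Rank sum = 6.5 + 2 + 3.5 + 6.5 + 5 = 23.5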